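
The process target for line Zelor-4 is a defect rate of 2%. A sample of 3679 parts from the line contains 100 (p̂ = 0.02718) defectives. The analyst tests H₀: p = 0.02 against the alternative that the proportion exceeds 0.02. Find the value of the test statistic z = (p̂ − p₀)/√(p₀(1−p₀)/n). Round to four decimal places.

p̂ = 100/3679 ≈ 0.0271813.
SE = √(p₀(1−p₀)/n) = √(0.0196/3679) = 0.0023081.
z = (0.0271813 − 0.02)/0.0023081 = 0.0071813/0.0023081 = 3.1113.

z = 3.1113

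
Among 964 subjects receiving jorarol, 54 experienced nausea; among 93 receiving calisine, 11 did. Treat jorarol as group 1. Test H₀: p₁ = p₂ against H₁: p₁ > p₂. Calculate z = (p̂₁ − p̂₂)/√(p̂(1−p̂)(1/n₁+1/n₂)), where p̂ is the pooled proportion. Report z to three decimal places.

z = -2.387

p̂₁ = 54/964 ≈ 0.056017, p̂₂ = 11/93 ≈ 0.118280.
Pooled p̂ = (54+11)/(964+93) = 65/1057 = 0.061495.
SE = √(p̂(1−p̂)(1/n₁+1/n₂)) = √(0.061495·0.938505·0.01179) = √(0.00068044) = 0.026085.
z = (0.056017 − 0.118280)/0.026085 = -0.062263/0.026085 = -2.387.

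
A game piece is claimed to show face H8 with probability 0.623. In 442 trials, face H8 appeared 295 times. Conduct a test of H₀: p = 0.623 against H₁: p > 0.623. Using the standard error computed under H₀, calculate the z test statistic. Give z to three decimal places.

p̂ = 295/442 = 0.66742.
SE = √(p₀(1−p₀)/n) = √(0.23487/442) = 0.02305.
z = (0.66742 − 0.623)/0.02305 = 0.04442/0.02305 = 1.927.
p-value = P(Z > 1.927) ≈ 0.0270.

z = 1.927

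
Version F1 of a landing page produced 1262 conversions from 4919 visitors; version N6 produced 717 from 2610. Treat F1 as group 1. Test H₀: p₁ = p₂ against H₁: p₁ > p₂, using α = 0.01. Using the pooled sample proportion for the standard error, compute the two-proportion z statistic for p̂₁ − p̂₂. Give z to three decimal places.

z = -1.703

p̂₁ = 1262/4919 = 0.25656, p̂₂ = 717/2610 = 0.27471.
Pooled p̂ = (1262+717)/(4919+2610) = 1979/7529 = 0.26285.
SE = √(p̂(1−p̂)(1/n₁+1/n₂)) = √(0.26285·0.73715·0.000586435) = √(0.000113628) = 0.01066.
z = (0.25656 − 0.27471)/0.01066 = -0.01815/0.01066 = -1.703.
p-value = P(Z > -1.703) ≈ 0.9557, so at α = 0.01 we fail to reject H₀.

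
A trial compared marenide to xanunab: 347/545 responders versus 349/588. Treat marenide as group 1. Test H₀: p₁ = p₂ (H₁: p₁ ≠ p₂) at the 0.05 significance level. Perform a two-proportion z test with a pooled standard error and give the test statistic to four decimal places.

z = 1.4912

p̂₁ = 347/545 ≈ 0.636697, p̂₂ = 349/588 ≈ 0.593537.
Pooled p̂ = (347+349)/(545+588) = 696/1133 = 0.614298.
SE = √(0.236936 × 0.00353554) = 0.028943.
z = (0.636697 − 0.593537)/0.028943 = 0.043160/0.028943 = 1.4912.
Two-sided p-value ≈ 2·Φ(−1.491) = 0.1359. With α = 0.05, fail to reject H₀.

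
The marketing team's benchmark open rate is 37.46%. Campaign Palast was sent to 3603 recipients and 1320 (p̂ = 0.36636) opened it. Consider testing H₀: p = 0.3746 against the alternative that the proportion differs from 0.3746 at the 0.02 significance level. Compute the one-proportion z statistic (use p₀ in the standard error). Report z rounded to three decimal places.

p̂ = 1320/3603 = 0.36636.
Under H₀, SE = √(0.3746·0.6254/3603) = √(6.50222e-05) = 0.00806.
z = (0.36636 − 0.3746)/0.00806 = -0.00824/0.00806 = -1.022.
Two-sided p-value ≈ 2·Φ(−1.022) = 0.3069. With α = 0.02, fail to reject H₀.

z = -1.022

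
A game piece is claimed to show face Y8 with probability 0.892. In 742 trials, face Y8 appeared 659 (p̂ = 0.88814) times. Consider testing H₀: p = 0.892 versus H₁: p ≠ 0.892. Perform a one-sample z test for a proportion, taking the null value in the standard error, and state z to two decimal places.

z = -0.34

p̂ = 659/742 = 0.8881.
Standard error under H₀: √(0.892×0.108/742) = 0.0114.
z = (0.8881 − 0.892)/0.0114 = -0.0039/0.0114 = -0.34.
p-value = 2·P(Z > 0.339) ≈ 0.7348.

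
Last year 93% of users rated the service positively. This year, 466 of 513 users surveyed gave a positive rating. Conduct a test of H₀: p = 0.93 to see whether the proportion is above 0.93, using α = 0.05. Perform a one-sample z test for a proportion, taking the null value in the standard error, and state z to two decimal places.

p̂ = 466/513 ≈ 0.90838.
Standard error under H₀: √(0.93×0.07/513) = 0.01127.
z = (0.90838 − 0.93)/0.01127 = -0.02162/0.01127 = -1.92.
p-value = P(Z > -1.919) ≈ 0.9725; since p > α = 0.05, fail to reject H₀.

z = -1.92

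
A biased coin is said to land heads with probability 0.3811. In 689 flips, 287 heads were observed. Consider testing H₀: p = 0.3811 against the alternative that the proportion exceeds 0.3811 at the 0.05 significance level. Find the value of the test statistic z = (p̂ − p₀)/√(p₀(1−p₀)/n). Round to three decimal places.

p̂ = 287/689 ≈ 0.41655.
SE = √(p₀(1−p₀)/n) = √(0.23586/689) = 0.01850.
z = (0.41655 − 0.3811)/0.01850 = 0.03545/0.01850 = 1.916.
p-value = P(Z > 1.916) ≈ 0.0277; since p < α = 0.05, reject H₀.

z = 1.916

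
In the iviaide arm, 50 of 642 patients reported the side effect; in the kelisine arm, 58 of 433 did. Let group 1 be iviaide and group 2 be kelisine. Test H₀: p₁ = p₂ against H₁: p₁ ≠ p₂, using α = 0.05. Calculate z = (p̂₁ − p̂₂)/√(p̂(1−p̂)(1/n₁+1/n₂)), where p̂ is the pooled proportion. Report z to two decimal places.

p̂₁ = 50/642 ≈ 0.07788, p̂₂ = 58/433 ≈ 0.13395.
Pooled p̂ = (50+58)/(642+433) = 108/1075 = 0.10047.
SE = √(0.0903719 × 0.0038671) = 0.01869.
z = (0.07788 − 0.13395)/0.01869 = -0.05607/0.01869 = -3.00.
p-value = 2·P(Z > 2.999) ≈ 0.0027, so at α = 0.05 we reject H₀.

z = -3.00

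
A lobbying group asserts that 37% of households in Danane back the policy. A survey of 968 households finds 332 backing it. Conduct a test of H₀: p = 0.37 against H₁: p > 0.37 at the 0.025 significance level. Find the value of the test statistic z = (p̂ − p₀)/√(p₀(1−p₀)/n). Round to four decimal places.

z = -1.7415

p̂ = 332/968 ≈ 0.342975.
Standard error under H₀: √(0.37×0.63/968) = 0.015518.
z = (0.342975 − 0.37)/0.015518 = -0.027025/0.015518 = -1.7415.
p-value = P(Z > -1.742) ≈ 0.9592, so at α = 0.025 we fail to reject H₀.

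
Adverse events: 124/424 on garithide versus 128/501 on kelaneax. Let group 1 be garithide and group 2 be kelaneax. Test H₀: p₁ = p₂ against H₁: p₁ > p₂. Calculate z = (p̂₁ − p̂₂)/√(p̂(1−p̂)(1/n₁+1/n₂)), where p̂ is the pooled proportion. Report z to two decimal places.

p̂₁ = 124/424 = 0.2925, p̂₂ = 128/501 = 0.2555.
Pooled p̂ = (124+128)/(424+501) = 252/925 = 0.2724.
SE = √(0.198213 × 0.0043545) = 0.0294.
z = (0.2925 − 0.2555)/0.0294 = 0.0370/0.0294 = 1.26.
p-value = P(Z > 1.258) ≈ 0.1042.

z = 1.26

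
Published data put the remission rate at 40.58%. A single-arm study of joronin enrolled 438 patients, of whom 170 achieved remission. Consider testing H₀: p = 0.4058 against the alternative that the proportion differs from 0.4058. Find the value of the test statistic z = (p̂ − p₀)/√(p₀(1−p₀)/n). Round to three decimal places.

z = -0.753

p̂ = 170/438 ≈ 0.38813.
Standard error under H₀: √(0.4058×0.5942/438) = 0.02346.
z = (0.38813 − 0.4058)/0.02346 = -0.01767/0.02346 = -0.753.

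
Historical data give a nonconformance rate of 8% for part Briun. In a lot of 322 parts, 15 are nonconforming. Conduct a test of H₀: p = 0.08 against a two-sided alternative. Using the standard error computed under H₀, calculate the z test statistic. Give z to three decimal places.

p̂ = 15/322 = 0.04658.
Standard error under H₀: √(0.08×0.92/322) = 0.01512.
z = (0.04658 − 0.08)/0.01512 = -0.03342/0.01512 = -2.210.
p-value = 2·P(Z > 2.210) ≈ 0.0271.

z = -2.210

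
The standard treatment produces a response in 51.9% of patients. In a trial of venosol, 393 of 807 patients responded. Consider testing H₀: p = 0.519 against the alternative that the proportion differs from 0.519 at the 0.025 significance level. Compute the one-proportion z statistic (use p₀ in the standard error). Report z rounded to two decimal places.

p̂ = 393/807 = 0.4870.
Under H₀, SE = √(0.519·0.481/807) = √(0.000309342) = 0.0176.
z = (0.4870 − 0.519)/0.0176 = -0.0320/0.0176 = -1.82.
Two-sided p-value ≈ 2·Φ(−1.820) = 0.0688, so at α = 0.025 we fail to reject H₀.

z = -1.82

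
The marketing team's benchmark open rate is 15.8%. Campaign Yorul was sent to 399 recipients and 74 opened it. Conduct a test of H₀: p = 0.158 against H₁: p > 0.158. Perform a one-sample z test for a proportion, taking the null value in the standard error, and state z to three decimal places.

z = 1.504

p̂ = 74/399 ≈ 0.18546.
SE = √(p₀(1−p₀)/n) = √(0.13304/399) = 0.01826.
z = (0.18546 − 0.158)/0.01826 = 0.02746/0.01826 = 1.504.
p-value = P(Z > 1.504) ≈ 0.0663.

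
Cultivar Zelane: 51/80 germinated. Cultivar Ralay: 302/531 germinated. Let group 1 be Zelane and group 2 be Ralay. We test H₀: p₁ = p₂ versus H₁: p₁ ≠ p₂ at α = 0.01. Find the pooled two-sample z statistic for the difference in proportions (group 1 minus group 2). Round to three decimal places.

p̂₁ = 51/80 = 0.63750, p̂₂ = 302/531 = 0.56874.
Pooled p̂ = (51+302)/(80+531) = 353/611 = 0.57774.
SE = √(0.243956 × 0.0143832) = 0.05924.
z = (0.63750 − 0.56874)/0.05924 = 0.06876/0.05924 = 1.161.
p-value = 2·P(Z > 1.161) ≈ 0.2457; since p > α = 0.01, fail to reject H₀.

z = 1.161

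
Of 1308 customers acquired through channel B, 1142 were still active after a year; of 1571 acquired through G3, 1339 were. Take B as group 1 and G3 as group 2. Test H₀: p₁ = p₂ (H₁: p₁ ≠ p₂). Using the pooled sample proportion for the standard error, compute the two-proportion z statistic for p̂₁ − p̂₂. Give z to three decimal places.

z = 1.607

p̂₁ = 1142/1308 = 0.873089, p̂₂ = 1339/1571 = 0.852323.
Pooled p̂ = (1142+1339)/(1308+1571) = 2481/2879 = 0.861758.
SE = √(0.119131 × 0.00140106) = 0.012919.
z = (0.873089 − 0.852323)/0.012919 = 0.020766/0.012919 = 1.607.
Two-sided p-value ≈ 2·Φ(−1.607) = 0.1080.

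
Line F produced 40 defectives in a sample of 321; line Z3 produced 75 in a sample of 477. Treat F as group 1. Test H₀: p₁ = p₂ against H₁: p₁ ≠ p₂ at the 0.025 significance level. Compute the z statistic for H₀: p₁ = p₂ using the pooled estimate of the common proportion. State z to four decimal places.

p̂₁ = 40/321 ≈ 0.124611, p̂₂ = 75/477 ≈ 0.157233.
Pooled p̂ = (40+75)/(321+477) = 115/798 = 0.144110.
SE = √(0.123343 × 0.0052117) = 0.025354.
z = (0.124611 − 0.157233)/0.025354 = -0.032622/0.025354 = -1.2867.
Two-sided p-value ≈ 2·Φ(−1.287) = 0.1982, so at α = 0.025 we fail to reject H₀.

z = -1.2867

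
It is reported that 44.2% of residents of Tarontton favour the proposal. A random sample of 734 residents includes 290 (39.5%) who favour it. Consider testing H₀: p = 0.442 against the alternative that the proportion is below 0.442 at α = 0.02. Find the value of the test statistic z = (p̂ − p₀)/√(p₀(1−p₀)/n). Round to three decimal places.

p̂ = 290/734 ≈ 0.39510.
SE = √(p₀(1−p₀)/n) = √(0.24664/734) = 0.01833.
z = (0.39510 − 0.442)/0.01833 = -0.04690/0.01833 = -2.559.
p-value = P(Z < -2.559) ≈ 0.0053; since p < α = 0.02, reject H₀.

z = -2.559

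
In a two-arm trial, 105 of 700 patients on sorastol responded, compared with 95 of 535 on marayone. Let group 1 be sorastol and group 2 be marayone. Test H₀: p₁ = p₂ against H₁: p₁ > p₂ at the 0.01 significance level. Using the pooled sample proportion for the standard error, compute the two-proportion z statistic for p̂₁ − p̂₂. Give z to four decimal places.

p̂₁ = 105/700 ≈ 0.150000, p̂₂ = 95/535 ≈ 0.177570.
Pooled p̂ = (105+95)/(700+535) = 200/1235 = 0.161943.
SE = √(p̂(1−p̂)(1/n₁+1/n₂)) = √(0.161943·0.838057·0.00329773) = √(0.00044756) = 0.021156.
z = (0.150000 − 0.177570)/0.021156 = -0.027570/0.021156 = -1.3032.
p-value = P(Z > -1.303) ≈ 0.9037; since p > α = 0.01, fail to reject H₀.

z = -1.3032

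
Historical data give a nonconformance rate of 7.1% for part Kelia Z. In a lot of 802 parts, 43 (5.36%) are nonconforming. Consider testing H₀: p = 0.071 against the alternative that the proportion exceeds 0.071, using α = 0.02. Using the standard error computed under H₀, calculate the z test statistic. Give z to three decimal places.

p̂ = 43/802 ≈ 0.053616.
Standard error under H₀: √(0.071×0.929/802) = 0.009069.
z = (0.053616 − 0.071)/0.009069 = -0.017384/0.009069 = -1.917.
p-value = P(Z > -1.917) ≈ 0.9724; since p > α = 0.02, fail to reject H₀.

z = -1.917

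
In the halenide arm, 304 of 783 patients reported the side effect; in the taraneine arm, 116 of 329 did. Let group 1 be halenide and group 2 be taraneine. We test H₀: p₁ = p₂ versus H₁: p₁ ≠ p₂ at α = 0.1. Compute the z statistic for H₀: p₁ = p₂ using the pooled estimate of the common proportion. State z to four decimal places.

z = 1.1197

p̂₁ = 304/783 = 0.388250, p̂₂ = 116/329 = 0.352584.
Pooled p̂ = (304+116)/(783+329) = 420/1112 = 0.377698.
SE = √(p̂(1−p̂)(1/n₁+1/n₂)) = √(0.377698·0.622302·0.00431665) = √(0.0010146) = 0.031853.
z = (0.388250 − 0.352584)/0.031853 = 0.035666/0.031853 = 1.1197.
Two-sided p-value ≈ 2·Φ(−1.120) = 0.2628, so at α = 0.1 we fail to reject H₀.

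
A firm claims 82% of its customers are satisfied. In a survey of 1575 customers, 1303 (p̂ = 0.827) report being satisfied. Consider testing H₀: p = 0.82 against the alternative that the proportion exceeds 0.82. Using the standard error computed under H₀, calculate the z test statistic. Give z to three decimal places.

p̂ = 1303/1575 ≈ 0.82730.
SE = √(p₀(1−p₀)/n) = √(0.1476/1575) = 0.00968.
z = (0.82730 − 0.82)/0.00968 = 0.00730/0.00968 = 0.754.
p-value = P(Z > 0.754) ≈ 0.2254.

z = 0.754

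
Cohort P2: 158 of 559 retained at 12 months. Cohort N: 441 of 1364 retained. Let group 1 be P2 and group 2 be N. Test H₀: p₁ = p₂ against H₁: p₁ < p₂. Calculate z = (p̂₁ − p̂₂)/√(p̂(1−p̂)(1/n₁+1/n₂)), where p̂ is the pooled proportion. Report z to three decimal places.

p̂₁ = 158/559 = 0.282648, p̂₂ = 441/1364 = 0.323314.
Pooled p̂ = (158+441)/(559+1364) = 599/1923 = 0.311492.
SE = √(0.214465 × 0.00252205) = 0.023257.
z = (0.282648 − 0.323314)/0.023257 = -0.040666/0.023257 = -1.749.

z = -1.749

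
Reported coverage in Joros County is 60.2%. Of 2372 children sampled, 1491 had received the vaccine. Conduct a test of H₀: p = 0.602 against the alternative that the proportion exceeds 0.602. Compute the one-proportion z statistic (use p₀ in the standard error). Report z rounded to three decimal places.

p̂ = 1491/2372 = 0.62858.
Standard error under H₀: √(0.602×0.398/2372) = 0.01005.
z = (0.62858 − 0.602)/0.01005 = 0.02658/0.01005 = 2.645.

z = 2.645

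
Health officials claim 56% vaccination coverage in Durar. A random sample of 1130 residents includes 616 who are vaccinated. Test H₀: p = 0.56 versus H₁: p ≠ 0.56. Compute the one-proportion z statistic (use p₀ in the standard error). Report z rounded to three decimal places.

z = -1.007

p̂ = 616/1130 ≈ 0.54513.
Under H₀, SE = √(0.56·0.44/1130) = √(0.000218053) = 0.01477.
z = (0.54513 − 0.56)/0.01477 = -0.01487/0.01477 = -1.007.
Two-sided p-value ≈ 2·Φ(−1.007) = 0.3140.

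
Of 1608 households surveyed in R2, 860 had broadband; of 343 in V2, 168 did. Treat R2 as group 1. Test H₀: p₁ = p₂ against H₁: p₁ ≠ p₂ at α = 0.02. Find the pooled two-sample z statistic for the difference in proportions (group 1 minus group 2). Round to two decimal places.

z = 1.52

p̂₁ = 860/1608 = 0.5348, p̂₂ = 168/343 = 0.4898.
Pooled p̂ = (860+168)/(1608+343) = 1028/1951 = 0.5269.
SE = √(0.249276 × 0.00353734) = 0.0297.
z = (0.5348 − 0.4898)/0.0297 = 0.0450/0.0297 = 1.52.
p-value = 2·P(Z > 1.516) ≈ 0.1294. With α = 0.02, fail to reject H₀.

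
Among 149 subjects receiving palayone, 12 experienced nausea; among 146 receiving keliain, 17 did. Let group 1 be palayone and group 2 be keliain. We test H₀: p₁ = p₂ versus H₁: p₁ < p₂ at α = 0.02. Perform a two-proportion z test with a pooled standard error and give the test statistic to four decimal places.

z = -1.0355

p̂₁ = 12/149 = 0.080537, p̂₂ = 17/146 = 0.116438.
Pooled p̂ = (12+17)/(149+146) = 29/295 = 0.098305.
SE = √(p̂(1−p̂)(1/n₁+1/n₂)) = √(0.098305·0.901695·0.0135607) = √(0.00120204) = 0.034670.
z = (0.080537 − 0.116438)/0.034670 = -0.035901/0.034670 = -1.0355.
p-value = P(Z < -1.036) ≈ 0.1502; since p > α = 0.02, fail to reject H₀.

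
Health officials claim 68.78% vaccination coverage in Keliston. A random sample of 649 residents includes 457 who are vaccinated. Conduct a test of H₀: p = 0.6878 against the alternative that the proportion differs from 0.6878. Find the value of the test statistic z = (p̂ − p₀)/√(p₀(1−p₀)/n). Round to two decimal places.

z = 0.90

p̂ = 457/649 ≈ 0.7042.
Under H₀, SE = √(0.6878·0.3122/649) = √(0.000330865) = 0.0182.
z = (0.7042 − 0.6878)/0.0182 = 0.0164/0.0182 = 0.90.
p-value = 2·P(Z > 0.899) ≈ 0.3684.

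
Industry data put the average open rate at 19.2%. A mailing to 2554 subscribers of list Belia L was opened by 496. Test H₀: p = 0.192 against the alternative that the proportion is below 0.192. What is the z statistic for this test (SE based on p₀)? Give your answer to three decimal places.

z = 0.283

p̂ = 496/2554 = 0.194205.
Standard error under H₀: √(0.192×0.808/2554) = 0.007794.
z = (0.194205 − 0.192)/0.007794 = 0.002205/0.007794 = 0.283.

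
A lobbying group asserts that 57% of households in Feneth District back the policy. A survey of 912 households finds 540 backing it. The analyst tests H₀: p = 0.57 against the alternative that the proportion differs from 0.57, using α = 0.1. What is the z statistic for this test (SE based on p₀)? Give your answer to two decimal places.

z = 1.35

p̂ = 540/912 ≈ 0.5921.
Standard error under H₀: √(0.57×0.43/912) = 0.0164.
z = (0.5921 − 0.57)/0.0164 = 0.0221/0.0164 = 1.35.
Two-sided p-value ≈ 2·Φ(−1.348) = 0.1775. With α = 0.1, fail to reject H₀.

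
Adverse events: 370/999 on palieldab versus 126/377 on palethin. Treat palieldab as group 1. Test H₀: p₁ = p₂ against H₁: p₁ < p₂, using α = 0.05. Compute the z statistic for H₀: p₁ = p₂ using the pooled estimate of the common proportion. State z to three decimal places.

z = 1.246

p̂₁ = 370/999 = 0.37037, p̂₂ = 126/377 = 0.33422.
Pooled p̂ = (370+126)/(999+377) = 496/1376 = 0.36047.
SE = √(0.23053 × 0.00365352) = 0.02902.
z = (0.37037 − 0.33422)/0.02902 = 0.03615/0.02902 = 1.246.
p-value = P(Z < 1.246) ≈ 0.8936; since p > α = 0.05, fail to reject H₀.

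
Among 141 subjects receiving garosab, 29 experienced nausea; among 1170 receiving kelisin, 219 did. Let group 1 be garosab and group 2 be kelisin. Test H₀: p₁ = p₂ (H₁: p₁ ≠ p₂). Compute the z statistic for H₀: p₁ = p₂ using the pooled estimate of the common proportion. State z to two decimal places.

p̂₁ = 29/141 = 0.2057, p̂₂ = 219/1170 = 0.1872.
Pooled p̂ = (29+219)/(141+1170) = 248/1311 = 0.1892.
SE = √(p̂(1−p̂)(1/n₁+1/n₂)) = √(0.1892·0.8108·0.0079469) = √(0.00121893) = 0.0349.
z = (0.2057 − 0.1872)/0.0349 = 0.0185/0.0349 = 0.53.
Two-sided p-value ≈ 2·Φ(−0.530) = 0.5963.

z = 0.53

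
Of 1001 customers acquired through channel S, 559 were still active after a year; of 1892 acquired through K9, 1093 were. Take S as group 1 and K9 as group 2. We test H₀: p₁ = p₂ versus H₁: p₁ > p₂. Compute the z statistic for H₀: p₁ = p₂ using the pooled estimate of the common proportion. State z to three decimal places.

z = -0.995

p̂₁ = 559/1001 ≈ 0.558442, p̂₂ = 1093/1892 ≈ 0.577696.
Pooled p̂ = (559+1093)/(1001+1892) = 1652/2893 = 0.571034.
SE = √(p̂(1−p̂)(1/n₁+1/n₂)) = √(0.571034·0.428966·0.00152754) = √(0.000374178) = 0.019344.
z = (0.558442 − 0.577696)/0.019344 = -0.019254/0.019344 = -0.995.
p-value = P(Z > -0.995) ≈ 0.8402.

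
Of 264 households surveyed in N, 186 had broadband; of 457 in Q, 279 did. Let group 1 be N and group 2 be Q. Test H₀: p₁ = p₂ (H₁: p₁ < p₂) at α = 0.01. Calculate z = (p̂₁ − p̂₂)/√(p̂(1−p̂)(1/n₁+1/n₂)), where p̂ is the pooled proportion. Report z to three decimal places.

z = 2.542

p̂₁ = 186/264 ≈ 0.704545, p̂₂ = 279/457 ≈ 0.610503.
Pooled p̂ = (186+279)/(264+457) = 465/721 = 0.644938.
SE = √(p̂(1−p̂)(1/n₁+1/n₂)) = √(0.644938·0.355062·0.00597606) = √(0.00136848) = 0.036993.
z = (0.704545 − 0.610503)/0.036993 = 0.094042/0.036993 = 2.542.
p-value = P(Z < 2.542) ≈ 0.9945, so at α = 0.01 we fail to reject H₀.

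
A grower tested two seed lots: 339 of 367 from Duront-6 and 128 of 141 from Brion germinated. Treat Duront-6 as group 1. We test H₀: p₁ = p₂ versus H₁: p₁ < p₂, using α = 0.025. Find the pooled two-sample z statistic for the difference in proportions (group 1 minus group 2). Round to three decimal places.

z = 0.589

p̂₁ = 339/367 = 0.92371, p̂₂ = 128/141 = 0.90780.
Pooled p̂ = (339+128)/(367+141) = 467/508 = 0.91929.
SE = √(p̂(1−p̂)(1/n₁+1/n₂)) = √(0.91929·0.08071·0.00981699) = √(0.00072837) = 0.02699.
z = (0.92371 − 0.90780)/0.02699 = 0.01591/0.02699 = 0.589.
p-value = P(Z < 0.589) ≈ 0.7222; since p > α = 0.025, fail to reject H₀.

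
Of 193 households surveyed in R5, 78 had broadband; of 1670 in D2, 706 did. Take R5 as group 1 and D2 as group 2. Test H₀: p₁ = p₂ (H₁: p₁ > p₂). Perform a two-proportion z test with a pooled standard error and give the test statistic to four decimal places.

z = -0.4958

p̂₁ = 78/193 ≈ 0.404145, p̂₂ = 706/1670 ≈ 0.422754.
Pooled p̂ = (78+706)/(193+1670) = 784/1863 = 0.420827.
SE = √(p̂(1−p̂)(1/n₁+1/n₂)) = √(0.420827·0.579173·0.00578015) = √(0.0014088) = 0.037534.
z = (0.404145 − 0.422754)/0.037534 = -0.018609/0.037534 = -0.4958.
p-value = P(Z > -0.496) ≈ 0.6900.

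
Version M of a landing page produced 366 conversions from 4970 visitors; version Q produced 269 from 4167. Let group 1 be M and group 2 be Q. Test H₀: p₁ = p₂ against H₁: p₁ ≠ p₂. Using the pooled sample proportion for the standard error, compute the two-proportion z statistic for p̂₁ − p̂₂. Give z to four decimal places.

z = 1.7012

p̂₁ = 366/4970 = 0.07364185, p̂₂ = 269/4167 = 0.06455484.
Pooled p̂ = (366+269)/(4970+4167) = 635/9137 = 0.06949765.
SE = √(p̂(1−p̂)(1/n₁+1/n₂)) = √(0.06949765·0.93050235·0.000441188) = √(2.85306e-05) = 0.00534141.
z = (0.07364185 − 0.06455484)/0.00534141 = 0.00908701/0.00534141 = 1.7012.
p-value = 2·P(Z > 1.701) ≈ 0.0889.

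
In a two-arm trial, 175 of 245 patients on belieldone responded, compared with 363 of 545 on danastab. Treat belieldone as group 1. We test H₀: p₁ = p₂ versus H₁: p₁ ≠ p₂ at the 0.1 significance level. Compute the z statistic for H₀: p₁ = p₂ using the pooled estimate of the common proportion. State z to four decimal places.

z = 1.3453

p̂₁ = 175/245 ≈ 0.714286, p̂₂ = 363/545 ≈ 0.666055.
Pooled p̂ = (175+363)/(245+545) = 538/790 = 0.681013.
SE = √(p̂(1−p̂)(1/n₁+1/n₂)) = √(0.681013·0.318987·0.0059165) = √(0.00128527) = 0.035851.
z = (0.714286 − 0.666055)/0.035851 = 0.048231/0.035851 = 1.3453.
Two-sided p-value ≈ 2·Φ(−1.345) = 0.1785; since p > α = 0.1, fail to reject H₀.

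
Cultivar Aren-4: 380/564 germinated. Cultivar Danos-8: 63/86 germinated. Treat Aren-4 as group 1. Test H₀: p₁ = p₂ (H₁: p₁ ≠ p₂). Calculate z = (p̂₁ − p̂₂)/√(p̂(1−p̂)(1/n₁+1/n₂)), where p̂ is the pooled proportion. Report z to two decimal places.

p̂₁ = 380/564 ≈ 0.6738, p̂₂ = 63/86 ≈ 0.7326.
Pooled p̂ = (380+63)/(564+86) = 443/650 = 0.6815.
SE = √(p̂(1−p̂)(1/n₁+1/n₂)) = √(0.6815·0.3185·0.013401) = √(0.00290859) = 0.0539.
z = (0.6738 − 0.7326)/0.0539 = -0.0588/0.0539 = -1.09.

z = -1.09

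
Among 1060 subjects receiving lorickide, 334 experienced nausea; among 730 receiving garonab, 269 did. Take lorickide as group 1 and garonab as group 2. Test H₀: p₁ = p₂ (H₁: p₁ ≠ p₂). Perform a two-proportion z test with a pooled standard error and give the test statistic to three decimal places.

p̂₁ = 334/1060 ≈ 0.31509, p̂₂ = 269/730 ≈ 0.36849.
Pooled p̂ = (334+269)/(1060+730) = 603/1790 = 0.33687.
SE = √(0.223389 × 0.00231326) = 0.02273.
z = (0.31509 − 0.36849)/0.02273 = -0.05340/0.02273 = -2.349.

z = -2.349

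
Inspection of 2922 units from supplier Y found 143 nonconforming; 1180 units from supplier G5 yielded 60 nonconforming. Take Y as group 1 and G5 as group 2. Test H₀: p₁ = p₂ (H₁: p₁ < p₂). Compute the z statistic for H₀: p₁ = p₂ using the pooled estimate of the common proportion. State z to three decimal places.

z = -0.255

p̂₁ = 143/2922 = 0.04894, p̂₂ = 60/1180 = 0.05085.
Pooled p̂ = (143+60)/(2922+1180) = 203/4102 = 0.04949.
SE = √(p̂(1−p̂)(1/n₁+1/n₂)) = √(0.04949·0.95051·0.00118969) = √(5.59618e-05) = 0.00748.
z = (0.04894 − 0.05085)/0.00748 = -0.00191/0.00748 = -0.255.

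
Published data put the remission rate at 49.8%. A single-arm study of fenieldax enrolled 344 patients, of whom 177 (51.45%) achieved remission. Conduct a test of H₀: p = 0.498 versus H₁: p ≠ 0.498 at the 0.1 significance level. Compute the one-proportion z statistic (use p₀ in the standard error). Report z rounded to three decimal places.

z = 0.613

p̂ = 177/344 = 0.51453.
SE = √(p₀(1−p₀)/n) = √(0.25/344) = 0.02696.
z = (0.51453 − 0.498)/0.02696 = 0.01653/0.02696 = 0.613.
Two-sided p-value ≈ 2·Φ(−0.613) = 0.5396; since p > α = 0.1, fail to reject H₀.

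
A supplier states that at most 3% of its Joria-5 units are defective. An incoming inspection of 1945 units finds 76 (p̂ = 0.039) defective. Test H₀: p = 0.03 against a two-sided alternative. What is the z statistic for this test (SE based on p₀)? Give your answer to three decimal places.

p̂ = 76/1945 ≈ 0.039075.
Standard error under H₀: √(0.03×0.97/1945) = 0.003868.
z = (0.039075 − 0.03)/0.003868 = 0.009075/0.003868 = 2.346.

z = 2.346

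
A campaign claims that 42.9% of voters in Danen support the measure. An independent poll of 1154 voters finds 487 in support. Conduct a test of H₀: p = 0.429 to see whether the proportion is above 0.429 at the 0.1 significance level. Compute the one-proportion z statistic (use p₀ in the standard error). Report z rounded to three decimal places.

z = -0.480

p̂ = 487/1154 ≈ 0.42201.
Under H₀, SE = √(0.429·0.571/1154) = √(0.000212269) = 0.01457.
z = (0.42201 − 0.429)/0.01457 = -0.00699/0.01457 = -0.480.
p-value = P(Z > -0.480) ≈ 0.6843, so at α = 0.1 we fail to reject H₀.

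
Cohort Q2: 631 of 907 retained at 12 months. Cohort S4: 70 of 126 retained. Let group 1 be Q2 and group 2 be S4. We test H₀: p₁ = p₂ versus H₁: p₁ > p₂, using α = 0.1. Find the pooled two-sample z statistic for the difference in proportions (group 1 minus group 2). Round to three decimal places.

z = 3.156

p̂₁ = 631/907 ≈ 0.69570, p̂₂ = 70/126 ≈ 0.55556.
Pooled p̂ = (631+70)/(907+126) = 701/1033 = 0.67861.
SE = √(p̂(1−p̂)(1/n₁+1/n₂)) = √(0.67861·0.32139·0.00903904) = √(0.00197141) = 0.04440.
z = (0.69570 − 0.55556)/0.04440 = 0.14014/0.04440 = 3.156.
p-value = P(Z > 3.156) ≈ 0.0008, so at α = 0.1 we reject H₀.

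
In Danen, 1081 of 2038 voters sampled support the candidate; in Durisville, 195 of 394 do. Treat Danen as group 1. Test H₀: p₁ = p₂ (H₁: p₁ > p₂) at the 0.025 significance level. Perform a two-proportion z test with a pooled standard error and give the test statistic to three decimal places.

p̂₁ = 1081/2038 ≈ 0.53042, p̂₂ = 195/394 ≈ 0.49492.
Pooled p̂ = (1081+195)/(2038+394) = 1276/2432 = 0.52467.
SE = √(p̂(1−p̂)(1/n₁+1/n₂)) = √(0.52467·0.47533·0.00302875) = √(0.000755344) = 0.02748.
z = (0.53042 − 0.49492)/0.02748 = 0.03550/0.02748 = 1.292.
p-value = P(Z > 1.292) ≈ 0.0982; since p > α = 0.025, fail to reject H₀.

z = 1.292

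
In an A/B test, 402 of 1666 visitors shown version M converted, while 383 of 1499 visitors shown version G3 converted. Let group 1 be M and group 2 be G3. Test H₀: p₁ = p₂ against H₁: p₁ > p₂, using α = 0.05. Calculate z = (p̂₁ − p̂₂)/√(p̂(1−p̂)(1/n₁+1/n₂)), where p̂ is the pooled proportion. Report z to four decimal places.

p̂₁ = 402/1666 ≈ 0.241297, p̂₂ = 383/1499 ≈ 0.255504.
Pooled p̂ = (402+383)/(1666+1499) = 785/3165 = 0.248025.
SE = √(p̂(1−p̂)(1/n₁+1/n₂)) = √(0.248025·0.751975·0.00126735) = √(0.000236372) = 0.015374.
z = (0.241297 − 0.255504)/0.015374 = -0.014207/0.015374 = -0.9241.
p-value = P(Z > -0.924) ≈ 0.8223, so at α = 0.05 we fail to reject H₀.

z = -0.9241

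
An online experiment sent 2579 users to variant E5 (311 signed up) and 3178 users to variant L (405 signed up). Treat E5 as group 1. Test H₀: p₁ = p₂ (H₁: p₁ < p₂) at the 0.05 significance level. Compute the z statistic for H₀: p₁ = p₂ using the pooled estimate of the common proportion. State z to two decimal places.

p̂₁ = 311/2579 ≈ 0.1206, p̂₂ = 405/3178 ≈ 0.1274.
Pooled p̂ = (311+405)/(2579+3178) = 716/5757 = 0.1244.
SE = √(0.108902 × 0.00070241) = 0.0087.
z = (0.1206 − 0.1274)/0.0087 = -0.0068/0.0087 = -0.78.
p-value = P(Z < -0.783) ≈ 0.2168, so at α = 0.05 we fail to reject H₀.

z = -0.78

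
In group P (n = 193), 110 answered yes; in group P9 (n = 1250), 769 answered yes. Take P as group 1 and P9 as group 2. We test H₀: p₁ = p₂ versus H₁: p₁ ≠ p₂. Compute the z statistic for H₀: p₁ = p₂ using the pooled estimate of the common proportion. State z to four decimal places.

z = -1.1991

p̂₁ = 110/193 = 0.569948, p̂₂ = 769/1250 = 0.615200.
Pooled p̂ = (110+769)/(193+1250) = 879/1443 = 0.609148.
SE = √(p̂(1−p̂)(1/n₁+1/n₂)) = √(0.609148·0.390852·0.00598135) = √(0.00142408) = 0.037737.
z = (0.569948 − 0.615200)/0.037737 = -0.045252/0.037737 = -1.1991.
p-value = 2·P(Z > 1.199) ≈ 0.2305.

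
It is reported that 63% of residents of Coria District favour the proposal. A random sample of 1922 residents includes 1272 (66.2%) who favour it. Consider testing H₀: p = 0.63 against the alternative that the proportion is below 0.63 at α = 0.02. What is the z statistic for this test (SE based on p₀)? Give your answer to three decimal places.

p̂ = 1272/1922 ≈ 0.66181.
Under H₀, SE = √(0.63·0.37/1922) = √(0.00012128) = 0.01101.
z = (0.66181 − 0.63)/0.01101 = 0.03181/0.01101 = 2.889.
p-value = P(Z < 2.889) ≈ 0.9981, so at α = 0.02 we fail to reject H₀.

z = 2.889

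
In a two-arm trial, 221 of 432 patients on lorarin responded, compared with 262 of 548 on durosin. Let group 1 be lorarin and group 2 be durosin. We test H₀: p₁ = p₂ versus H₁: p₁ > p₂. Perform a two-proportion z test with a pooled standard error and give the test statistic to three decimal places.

p̂₁ = 221/432 = 0.511574, p̂₂ = 262/548 = 0.478102.
Pooled p̂ = (221+262)/(432+548) = 483/980 = 0.492857.
SE = √(0.249949 × 0.00413963) = 0.032167.
z = (0.511574 − 0.478102)/0.032167 = 0.033472/0.032167 = 1.041.

z = 1.041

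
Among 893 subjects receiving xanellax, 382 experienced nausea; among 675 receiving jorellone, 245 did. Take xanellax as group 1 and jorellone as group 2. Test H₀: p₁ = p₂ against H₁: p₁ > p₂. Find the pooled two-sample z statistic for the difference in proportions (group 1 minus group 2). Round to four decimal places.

z = 2.5939

p̂₁ = 382/893 = 0.427772, p̂₂ = 245/675 = 0.362963.
Pooled p̂ = (382+245)/(893+675) = 627/1568 = 0.399872.
SE = √(p̂(1−p̂)(1/n₁+1/n₂)) = √(0.399872·0.600128·0.0026013) = √(0.000624246) = 0.024985.
z = (0.427772 − 0.362963)/0.024985 = 0.064809/0.024985 = 2.5939.
p-value = P(Z > 2.594) ≈ 0.0047.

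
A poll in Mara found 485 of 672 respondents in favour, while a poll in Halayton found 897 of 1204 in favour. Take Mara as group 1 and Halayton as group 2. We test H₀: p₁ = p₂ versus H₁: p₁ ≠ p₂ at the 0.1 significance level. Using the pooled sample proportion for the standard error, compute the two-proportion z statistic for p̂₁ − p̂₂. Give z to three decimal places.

z = -1.098

p̂₁ = 485/672 ≈ 0.72173, p̂₂ = 897/1204 ≈ 0.74502.
Pooled p̂ = (485+897)/(672+1204) = 1382/1876 = 0.73667.
SE = √(p̂(1−p̂)(1/n₁+1/n₂)) = √(0.73667·0.26333·0.00231866) = √(0.000449786) = 0.02121.
z = (0.72173 − 0.74502)/0.02121 = -0.02329/0.02121 = -1.098.
p-value = 2·P(Z > 1.098) ≈ 0.2721, so at α = 0.1 we fail to reject H₀.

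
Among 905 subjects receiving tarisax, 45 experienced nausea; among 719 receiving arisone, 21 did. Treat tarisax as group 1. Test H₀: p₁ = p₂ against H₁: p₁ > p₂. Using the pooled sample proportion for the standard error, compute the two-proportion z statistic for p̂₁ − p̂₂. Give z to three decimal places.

z = 2.080

p̂₁ = 45/905 ≈ 0.04972, p̂₂ = 21/719 ≈ 0.02921.
Pooled p̂ = (45+21)/(905+719) = 66/1624 = 0.04064.
SE = √(0.0389888 × 0.00249579) = 0.00986.
z = (0.04972 − 0.02921)/0.00986 = 0.02051/0.00986 = 2.080.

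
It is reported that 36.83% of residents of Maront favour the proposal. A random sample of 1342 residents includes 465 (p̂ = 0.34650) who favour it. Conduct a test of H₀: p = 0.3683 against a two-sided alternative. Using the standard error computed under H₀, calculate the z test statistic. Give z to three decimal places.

z = -1.656

p̂ = 465/1342 = 0.346498.
Standard error under H₀: √(0.3683×0.6317/1342) = 0.013167.
z = (0.346498 − 0.3683)/0.013167 = -0.021802/0.013167 = -1.656.
Two-sided p-value ≈ 2·Φ(−1.656) = 0.0978.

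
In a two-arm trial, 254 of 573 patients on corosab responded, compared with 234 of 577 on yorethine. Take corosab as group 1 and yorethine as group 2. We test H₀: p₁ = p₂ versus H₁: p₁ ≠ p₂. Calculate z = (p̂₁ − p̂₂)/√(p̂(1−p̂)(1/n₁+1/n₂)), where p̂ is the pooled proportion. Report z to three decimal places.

p̂₁ = 254/573 ≈ 0.443281, p̂₂ = 234/577 ≈ 0.405546.
Pooled p̂ = (254+234)/(573+577) = 488/1150 = 0.424348.
SE = √(0.244277 × 0.0034783) = 0.029149.
z = (0.443281 − 0.405546)/0.029149 = 0.037735/0.029149 = 1.295.

z = 1.295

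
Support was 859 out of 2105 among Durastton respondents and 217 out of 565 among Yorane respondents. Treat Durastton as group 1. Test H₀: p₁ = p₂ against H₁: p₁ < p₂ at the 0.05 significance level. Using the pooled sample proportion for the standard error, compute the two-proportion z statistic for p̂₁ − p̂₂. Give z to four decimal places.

p̂₁ = 859/2105 = 0.408076, p̂₂ = 217/565 = 0.384071.
Pooled p̂ = (859+217)/(2105+565) = 1076/2670 = 0.402996.
SE = √(p̂(1−p̂)(1/n₁+1/n₂)) = √(0.402996·0.597004·0.00224497) = √(0.000540118) = 0.023240.
z = (0.408076 − 0.384071)/0.023240 = 0.024005/0.023240 = 1.0329.
p-value = P(Z < 1.033) ≈ 0.8492; since p > α = 0.05, fail to reject H₀.

z = 1.0329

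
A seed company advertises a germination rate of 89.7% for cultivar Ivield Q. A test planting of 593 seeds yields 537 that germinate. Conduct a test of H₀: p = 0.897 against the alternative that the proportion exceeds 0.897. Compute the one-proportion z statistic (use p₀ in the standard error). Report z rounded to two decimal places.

z = 0.69

p̂ = 537/593 ≈ 0.9056.
Under H₀, SE = √(0.897·0.103/593) = √(0.000155803) = 0.0125.
z = (0.9056 − 0.897)/0.0125 = 0.0086/0.0125 = 0.69.
p-value = P(Z > 0.686) ≈ 0.2463.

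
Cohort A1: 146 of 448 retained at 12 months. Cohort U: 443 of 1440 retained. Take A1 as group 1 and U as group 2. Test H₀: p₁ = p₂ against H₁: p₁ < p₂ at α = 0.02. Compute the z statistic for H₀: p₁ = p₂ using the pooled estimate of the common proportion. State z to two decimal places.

z = 0.73

p̂₁ = 146/448 ≈ 0.3259, p̂₂ = 443/1440 ≈ 0.3076.
Pooled p̂ = (146+443)/(448+1440) = 589/1888 = 0.3120.
SE = √(p̂(1−p̂)(1/n₁+1/n₂)) = √(0.3120·0.6880·0.00292659) = √(0.000628177) = 0.0251.
z = (0.3259 − 0.3076)/0.0251 = 0.0183/0.0251 = 0.73.
p-value = P(Z < 0.728) ≈ 0.7668, so at α = 0.02 we fail to reject H₀.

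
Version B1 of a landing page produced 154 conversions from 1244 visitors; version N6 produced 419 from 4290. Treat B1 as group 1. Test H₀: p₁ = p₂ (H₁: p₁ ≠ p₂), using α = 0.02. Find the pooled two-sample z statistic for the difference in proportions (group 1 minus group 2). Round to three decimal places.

p̂₁ = 154/1244 = 0.12379, p̂₂ = 419/4290 = 0.09767.
Pooled p̂ = (154+419)/(1244+4290) = 573/5534 = 0.10354.
SE = √(0.0928208 × 0.00103696) = 0.00981.
z = (0.12379 − 0.09767)/0.00981 = 0.02612/0.00981 = 2.663.
Two-sided p-value ≈ 2·Φ(−2.663) = 0.0077. With α = 0.02, reject H₀.

z = 2.663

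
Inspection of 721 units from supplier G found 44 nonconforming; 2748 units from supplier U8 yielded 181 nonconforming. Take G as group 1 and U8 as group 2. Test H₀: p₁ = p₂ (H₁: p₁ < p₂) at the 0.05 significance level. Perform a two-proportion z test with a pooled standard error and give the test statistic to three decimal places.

z = -0.470

p̂₁ = 44/721 ≈ 0.061026, p̂₂ = 181/2748 ≈ 0.065866.
Pooled p̂ = (44+181)/(721+2748) = 225/3469 = 0.064860.
SE = √(p̂(1−p̂)(1/n₁+1/n₂)) = √(0.064860·0.935140·0.00175086) = √(0.000106196) = 0.010305.
z = (0.061026 − 0.065866)/0.010305 = -0.004840/0.010305 = -0.470.
p-value = P(Z < -0.470) ≈ 0.3193, so at α = 0.05 we fail to reject H₀.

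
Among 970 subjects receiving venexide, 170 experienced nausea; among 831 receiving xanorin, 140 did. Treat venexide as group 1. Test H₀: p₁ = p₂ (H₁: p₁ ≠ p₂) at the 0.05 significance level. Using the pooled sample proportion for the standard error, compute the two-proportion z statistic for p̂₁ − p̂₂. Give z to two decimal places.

p̂₁ = 170/970 ≈ 0.1753, p̂₂ = 140/831 ≈ 0.1685.
Pooled p̂ = (170+140)/(970+831) = 310/1801 = 0.1721.
SE = √(p̂(1−p̂)(1/n₁+1/n₂)) = √(0.1721·0.8279·0.0022343) = √(0.000318385) = 0.0178.
z = (0.1753 − 0.1685)/0.0178 = 0.0068/0.0178 = 0.38.
p-value = 2·P(Z > 0.380) ≈ 0.7037. With α = 0.05, fail to reject H₀.

z = 0.38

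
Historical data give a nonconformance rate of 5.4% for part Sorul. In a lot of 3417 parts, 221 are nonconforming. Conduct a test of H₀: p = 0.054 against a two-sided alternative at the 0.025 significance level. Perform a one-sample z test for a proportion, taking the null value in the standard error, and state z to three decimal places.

p̂ = 221/3417 ≈ 0.064677.
Standard error under H₀: √(0.054×0.946/3417) = 0.003867.
z = (0.064677 − 0.054)/0.003867 = 0.010677/0.003867 = 2.761.
p-value = 2·P(Z > 2.761) ≈ 0.0058. With α = 0.025, reject H₀.

z = 2.761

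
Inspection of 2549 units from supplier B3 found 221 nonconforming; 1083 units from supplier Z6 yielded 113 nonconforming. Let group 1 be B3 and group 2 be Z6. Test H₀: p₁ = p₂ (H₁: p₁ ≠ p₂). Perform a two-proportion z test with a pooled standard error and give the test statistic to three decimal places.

z = -1.683

p̂₁ = 221/2549 ≈ 0.08670, p̂₂ = 113/1083 ≈ 0.10434.
Pooled p̂ = (221+113)/(2549+1083) = 334/3632 = 0.09196.
SE = √(0.0835036 × 0.00131567) = 0.01048.
z = (0.08670 − 0.10434)/0.01048 = -0.01764/0.01048 = -1.683.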